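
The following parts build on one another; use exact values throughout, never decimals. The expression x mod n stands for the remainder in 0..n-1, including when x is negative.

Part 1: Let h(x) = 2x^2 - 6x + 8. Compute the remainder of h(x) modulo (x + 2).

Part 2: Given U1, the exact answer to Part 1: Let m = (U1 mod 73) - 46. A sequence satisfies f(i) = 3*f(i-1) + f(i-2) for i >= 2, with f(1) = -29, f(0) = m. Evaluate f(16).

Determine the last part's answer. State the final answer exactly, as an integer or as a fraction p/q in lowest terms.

-1915500297

Part 1: remainder = value at the root: 2*(-2)^2 - 6*(-2)^1 + 8 = (8) + (12) + (8) = 28; answer 28
Part 2: U1 = 28; m = -18; f(2) = 3*(-29) + 1*(-18) = -105; iterating: f(2)=-105, f(3)=-344, f(4)=-1137, f(5)=-3755, f(6)=-12402, f(7)=-40961, f(8)=-135285, f(9)=-446816, f(10)=-1475733, f(11)=-4874015, f(12)=-16097778, f(13)=-53167349, f(14)=-175599825, f(15)=-579966824, f(16)=-1915500297; answer -1915500297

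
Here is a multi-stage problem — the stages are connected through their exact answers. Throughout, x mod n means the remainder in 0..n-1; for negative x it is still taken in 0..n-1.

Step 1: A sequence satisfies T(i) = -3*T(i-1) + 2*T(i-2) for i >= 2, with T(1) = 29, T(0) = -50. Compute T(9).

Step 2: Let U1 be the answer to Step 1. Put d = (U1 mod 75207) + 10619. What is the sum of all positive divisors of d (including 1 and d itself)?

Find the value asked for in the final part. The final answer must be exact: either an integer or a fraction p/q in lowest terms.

143568

Step 1: T(2) = -3*(29) + 2*(-50) = -187; iterating: T(2)=-187, T(3)=619, T(4)=-2231, T(5)=7931, T(6)=-28255, T(7)=100627, T(8)=-358391, T(9)=1276427; answer 1276427
Step 2: U1 = 1276427; d = 83734; 83734 = 2 * 7 * 5981; sigma = (1 + 2) * (1 + 7) * (1 + 5981) = 3 * 8 * 5982 = 143568; answer 143568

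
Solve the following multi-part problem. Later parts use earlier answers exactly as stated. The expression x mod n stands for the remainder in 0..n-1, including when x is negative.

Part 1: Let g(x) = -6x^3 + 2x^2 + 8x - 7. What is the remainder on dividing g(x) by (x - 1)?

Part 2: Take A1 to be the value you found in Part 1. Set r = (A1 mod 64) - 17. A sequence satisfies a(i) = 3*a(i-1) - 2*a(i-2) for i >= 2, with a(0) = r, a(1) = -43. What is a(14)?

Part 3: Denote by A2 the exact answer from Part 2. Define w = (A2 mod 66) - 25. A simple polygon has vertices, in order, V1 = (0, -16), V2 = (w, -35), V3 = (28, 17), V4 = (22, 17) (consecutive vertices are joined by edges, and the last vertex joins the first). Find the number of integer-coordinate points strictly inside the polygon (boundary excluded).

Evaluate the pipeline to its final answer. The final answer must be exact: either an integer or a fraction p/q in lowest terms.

917

Part 1: remainder = value at the root: -6*(1)^3 + 2*(1)^2 + 8*(1)^1 - 7 = (-6) + (2) + (8) + (-7) = -3; answer -3
Part 2: A1 = -3; r = 44; a(2) = 3*(-43) - 2*(44) = -217; iterating: a(2)=-217, a(3)=-565, a(4)=-1261, a(5)=-2653, a(6)=-5437, a(7)=-11005, a(8)=-22141, a(9)=-44413, a(10)=-88957, a(11)=-178045, a(12)=-356221, a(13)=-712573, a(14)=-1425277; answer -1425277
Part 3: A2 = -1425277; w = 34; cross terms: (0*-35 - 34*-16)=544, (34*17 - 28*-35)=1558, (28*17 - 22*17)=102, (22*-16 - 0*17)=-352; twice the area = |1852| = 1852; area = 926; boundary points = 1 + 2 + 6 + 11 = 20; strictly interior points = area - boundary/2 + 1 = 917; answer 917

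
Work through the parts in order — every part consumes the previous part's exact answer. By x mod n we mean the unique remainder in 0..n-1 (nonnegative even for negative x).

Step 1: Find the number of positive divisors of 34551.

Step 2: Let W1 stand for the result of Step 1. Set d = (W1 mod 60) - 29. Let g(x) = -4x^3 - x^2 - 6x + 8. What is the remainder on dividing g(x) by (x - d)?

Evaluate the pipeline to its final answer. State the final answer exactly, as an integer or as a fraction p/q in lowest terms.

19473

Step 1: 34551 = 3^2 * 11 * 349; number of divisors = (2+1) * (1+1) * (1+1) = 12; answer 12
Step 2: W1 = 12; d = -17; remainder = value at the root: -4*(-17)^3 - 1*(-17)^2 - 6*(-17)^1 + 8 = (19652) + (-289) + (102) + (8) = 19473; answer 19473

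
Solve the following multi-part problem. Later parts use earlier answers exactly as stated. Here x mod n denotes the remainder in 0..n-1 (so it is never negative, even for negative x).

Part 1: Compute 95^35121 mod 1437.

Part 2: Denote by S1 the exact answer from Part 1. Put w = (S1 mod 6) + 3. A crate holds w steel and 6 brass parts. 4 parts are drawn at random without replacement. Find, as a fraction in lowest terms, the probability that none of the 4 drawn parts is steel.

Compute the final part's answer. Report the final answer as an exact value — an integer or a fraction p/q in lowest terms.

1/22

Part 1: squarings mod 1437: 95^1=95, 95^2=403, 95^4=28, 95^8=784, 95^16=1057, 95^32=700, 95^64=1420, 95^128=289, 95^256=175, 95^512=448, 95^1024=961, 95^2048=967, 95^4096=1039, 95^8192=334, 95^16384=907, 95^32768=685; 95^35121 = 95^1 * 95^16 * 95^32 * 95^256 * 95^2048 * 95^32768 = 590 (mod 1437); answer 590
Part 2: S1 = 590; w = 5; total draws C(11,4) = 330; favorable C(6,4) = 15; P = 1/22; answer 1/22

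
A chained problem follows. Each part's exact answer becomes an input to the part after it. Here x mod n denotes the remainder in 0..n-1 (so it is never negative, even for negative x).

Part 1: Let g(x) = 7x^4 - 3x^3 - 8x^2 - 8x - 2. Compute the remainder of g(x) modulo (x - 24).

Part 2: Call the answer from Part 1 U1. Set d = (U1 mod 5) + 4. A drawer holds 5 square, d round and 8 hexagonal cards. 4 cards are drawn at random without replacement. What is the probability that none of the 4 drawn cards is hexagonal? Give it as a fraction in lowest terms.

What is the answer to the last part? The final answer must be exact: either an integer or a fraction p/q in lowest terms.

Part 1: remainder = value at the root: 7*(24)^4 - 3*(24)^3 - 8*(24)^2 - 8*(24)^1 - 2 = (2322432) + (-41472) + (-4608) + (-192) + (-2) = 2276158; answer 2276158
Part 2: U1 = 2276158; d = 7; total draws C(20,4) = 4845; favorable C(12,4) = 495; P = 33/323; answer 33/323

33/323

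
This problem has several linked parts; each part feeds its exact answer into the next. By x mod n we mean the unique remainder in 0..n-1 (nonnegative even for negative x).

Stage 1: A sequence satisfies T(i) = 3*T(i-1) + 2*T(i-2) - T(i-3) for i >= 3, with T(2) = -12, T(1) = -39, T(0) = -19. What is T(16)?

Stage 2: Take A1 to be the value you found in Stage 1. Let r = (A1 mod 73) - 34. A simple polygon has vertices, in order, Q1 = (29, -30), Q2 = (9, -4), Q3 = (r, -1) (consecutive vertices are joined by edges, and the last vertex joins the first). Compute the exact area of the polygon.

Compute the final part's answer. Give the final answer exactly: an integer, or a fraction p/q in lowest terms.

22

Stage 1: T(3) = 3*(-12) + 2*(-39) - 1*(-19) = -95; iterating: T(3)=-95, T(4)=-270, T(5)=-988, T(6)=-3409, T(7)=-11933, T(8)=-41629, T(9)=-145344, T(10)=-507357, T(11)=-1771130, T(12)=-6182760, T(13)=-21583183, T(14)=-75343939, T(15)=-263015423, T(16)=-918150964; answer -918150964
Stage 2: A1 = -918150964; r = 5; cross terms: (29*-4 - 9*-30)=154, (9*-1 - 5*-4)=11, (5*-30 - 29*-1)=-121; twice the area = |44| = 44; area = 22; answer 22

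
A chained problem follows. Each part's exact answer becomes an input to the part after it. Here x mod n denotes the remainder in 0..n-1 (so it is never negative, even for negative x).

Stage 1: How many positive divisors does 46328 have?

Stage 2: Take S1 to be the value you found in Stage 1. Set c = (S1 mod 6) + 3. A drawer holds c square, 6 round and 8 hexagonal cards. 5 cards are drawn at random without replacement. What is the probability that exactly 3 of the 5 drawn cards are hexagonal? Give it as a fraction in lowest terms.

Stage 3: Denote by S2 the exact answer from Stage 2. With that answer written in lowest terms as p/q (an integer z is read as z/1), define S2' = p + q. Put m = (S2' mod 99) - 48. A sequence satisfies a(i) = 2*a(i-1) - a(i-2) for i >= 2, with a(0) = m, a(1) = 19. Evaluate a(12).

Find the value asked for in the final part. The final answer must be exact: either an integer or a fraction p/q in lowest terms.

Stage 1: 46328 = 2^3 * 5791; number of divisors = (3+1) * (1+1) = 8; answer 8
Stage 2: S1 = 8; c = 5; total draws C(19,5) = 11628; favorable C(8,3)*C(11,2) = 3080; P = 770/2907; answer 770/2907
Stage 3: S2 = 770/2907; threaded value p + q = 3677; m = -34; a(2) = 2*(19) - 1*(-34) = 72; iterating: a(2)=72, a(3)=125, a(4)=178, a(5)=231, a(6)=284, a(7)=337, a(8)=390, a(9)=443, a(10)=496, a(11)=549, a(12)=602; answer 602

602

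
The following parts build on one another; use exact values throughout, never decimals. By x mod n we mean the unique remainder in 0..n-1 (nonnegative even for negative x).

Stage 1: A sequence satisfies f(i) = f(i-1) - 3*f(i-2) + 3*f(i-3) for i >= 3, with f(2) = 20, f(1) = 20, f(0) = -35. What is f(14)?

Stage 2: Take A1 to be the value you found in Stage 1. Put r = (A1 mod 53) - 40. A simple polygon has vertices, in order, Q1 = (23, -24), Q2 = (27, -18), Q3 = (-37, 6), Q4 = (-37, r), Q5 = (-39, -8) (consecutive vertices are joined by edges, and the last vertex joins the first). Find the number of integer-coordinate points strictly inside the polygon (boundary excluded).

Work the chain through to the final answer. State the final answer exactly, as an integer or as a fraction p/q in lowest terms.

687

Stage 1: f(3) = 1*(20) - 3*(20) + 3*(-35) = -145; iterating: f(3)=-145, f(4)=-145, f(5)=350, f(6)=350, f(7)=-1135, f(8)=-1135, f(9)=3320, f(10)=3320, f(11)=-10045, f(12)=-10045, f(13)=30050, f(14)=30050; answer 30050
Stage 2: A1 = 30050; r = 12; cross terms: (23*-18 - 27*-24)=234, (27*6 - -37*-18)=-504, (-37*12 - -37*6)=-222, (-37*-8 - -39*12)=764, (-39*-24 - 23*-8)=1120; twice the area = |1392| = 1392; area = 696; boundary points = 2 + 8 + 6 + 2 + 2 = 20; strictly interior points = area - boundary/2 + 1 = 687; answer 687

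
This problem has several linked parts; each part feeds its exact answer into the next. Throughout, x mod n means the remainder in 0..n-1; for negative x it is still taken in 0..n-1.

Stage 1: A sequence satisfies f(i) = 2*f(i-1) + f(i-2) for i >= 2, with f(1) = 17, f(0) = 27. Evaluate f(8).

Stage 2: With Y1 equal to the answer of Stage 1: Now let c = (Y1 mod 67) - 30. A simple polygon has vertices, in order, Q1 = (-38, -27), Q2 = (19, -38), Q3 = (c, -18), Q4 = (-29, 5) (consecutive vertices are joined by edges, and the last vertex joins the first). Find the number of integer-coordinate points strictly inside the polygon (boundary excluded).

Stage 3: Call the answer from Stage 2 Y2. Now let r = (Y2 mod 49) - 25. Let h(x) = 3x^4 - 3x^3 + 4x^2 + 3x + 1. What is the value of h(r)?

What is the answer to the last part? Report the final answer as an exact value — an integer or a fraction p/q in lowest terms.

22168

Stage 1: f(2) = 2*(17) + 1*(27) = 61; iterating: f(2)=61, f(3)=139, f(4)=339, f(5)=817, f(6)=1973, f(7)=4763, f(8)=11499; answer 11499
Stage 2: Y1 = 11499; c = 12; cross terms: (-38*-38 - 19*-27)=1957, (19*-18 - 12*-38)=114, (12*5 - -29*-18)=-462, (-29*-27 - -38*5)=973; twice the area = |2582| = 2582; area = 1291; boundary points = 1 + 1 + 1 + 1 = 4; strictly interior points = area - boundary/2 + 1 = 1290; answer 1290
Stage 3: Y2 = 1290; r = -9; 3*(-9)^4 - 3*(-9)^3 + 4*(-9)^2 + 3*(-9)^1 + 1 = (19683) + (2187) + (324) + (-27) + (1) = 22168; answer 22168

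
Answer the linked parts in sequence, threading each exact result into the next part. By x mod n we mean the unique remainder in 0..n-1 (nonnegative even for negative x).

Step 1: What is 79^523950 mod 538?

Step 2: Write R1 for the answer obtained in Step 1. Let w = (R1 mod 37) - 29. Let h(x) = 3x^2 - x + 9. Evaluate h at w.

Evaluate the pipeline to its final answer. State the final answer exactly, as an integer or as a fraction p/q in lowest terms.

1111

Step 1: squarings mod 538: 79^1=79, 79^2=323, 79^4=495, 79^8=235, 79^16=349, 79^32=213, 79^64=177, 79^128=125, 79^256=23, 79^512=529, 79^1024=81, 79^2048=105, 79^4096=265, 79^8192=285, 79^16384=525, 79^32768=169, 79^65536=47, 79^131072=57, 79^262144=21; 79^523950 = 79^2 * 79^4 * 79^8 * 79^32 * 79^128 * 79^512 * 79^1024 * 79^2048 * 79^4096 * 79^8192 * 79^16384 * 79^32768 * 79^65536 * 79^131072 * 79^262144 = 47 (mod 538); answer 47
Step 2: R1 = 47; w = -19; 3*(-19)^2 - 1*(-19)^1 + 9 = (1083) + (19) + (9) = 1111; answer 1111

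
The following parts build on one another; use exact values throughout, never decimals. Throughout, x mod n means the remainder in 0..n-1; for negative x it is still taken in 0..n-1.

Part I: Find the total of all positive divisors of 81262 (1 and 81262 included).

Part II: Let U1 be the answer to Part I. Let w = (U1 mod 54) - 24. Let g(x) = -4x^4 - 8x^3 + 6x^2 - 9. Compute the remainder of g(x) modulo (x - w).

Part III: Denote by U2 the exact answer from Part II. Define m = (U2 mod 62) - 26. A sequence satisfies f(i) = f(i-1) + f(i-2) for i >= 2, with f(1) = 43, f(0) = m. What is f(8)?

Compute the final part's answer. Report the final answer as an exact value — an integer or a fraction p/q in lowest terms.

Part I: 81262 = 2 * 41 * 991; sigma = (1 + 2) * (1 + 41) * (1 + 991) = 3 * 42 * 992 = 124992; answer 124992
Part II: U1 = 124992; w = 12; remainder = value at the root: -4*(12)^4 - 8*(12)^3 + 6*(12)^2 - 9 = (-82944) + (-13824) + (864) + (-9) = -95913; answer -95913
Part III: U2 = -95913; m = -25; f(2) = 1*(43) + 1*(-25) = 18; iterating: f(2)=18, f(3)=61, f(4)=79, f(5)=140, f(6)=219, f(7)=359, f(8)=578; answer 578

578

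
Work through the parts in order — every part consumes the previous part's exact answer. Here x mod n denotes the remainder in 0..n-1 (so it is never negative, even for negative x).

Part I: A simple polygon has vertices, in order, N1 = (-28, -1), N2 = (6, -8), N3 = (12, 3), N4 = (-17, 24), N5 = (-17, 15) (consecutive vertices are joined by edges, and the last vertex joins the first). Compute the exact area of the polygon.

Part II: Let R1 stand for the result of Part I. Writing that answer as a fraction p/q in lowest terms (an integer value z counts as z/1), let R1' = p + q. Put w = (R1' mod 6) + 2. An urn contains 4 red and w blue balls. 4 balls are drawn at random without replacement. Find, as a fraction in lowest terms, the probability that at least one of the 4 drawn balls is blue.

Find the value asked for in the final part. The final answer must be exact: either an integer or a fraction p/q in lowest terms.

125/126

Part I: cross terms: (-28*-8 - 6*-1)=230, (6*3 - 12*-8)=114, (12*24 - -17*3)=339, (-17*15 - -17*24)=153, (-17*-1 - -28*15)=437; twice the area = |1273| = 1273; area = 1273/2; answer 1273/2
Part II: R1 = 1273/2; threaded value p + q = 1275; w = 5; total draws C(9,4) = 126; complement C(4,4) = 1; favorable 126 - 1 = 125; P = 125/126; answer 125/126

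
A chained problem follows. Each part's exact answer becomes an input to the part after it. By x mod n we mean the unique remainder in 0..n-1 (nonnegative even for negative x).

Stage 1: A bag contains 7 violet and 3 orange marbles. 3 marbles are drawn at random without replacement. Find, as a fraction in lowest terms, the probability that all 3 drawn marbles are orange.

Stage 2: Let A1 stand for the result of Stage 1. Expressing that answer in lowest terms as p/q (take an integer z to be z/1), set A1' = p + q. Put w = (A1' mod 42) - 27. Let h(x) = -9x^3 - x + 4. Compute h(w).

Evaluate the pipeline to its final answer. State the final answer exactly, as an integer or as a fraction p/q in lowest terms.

Stage 1: total draws C(10,3) = 120; favorable C(3,3) = 1; P = 1/120; answer 1/120
Stage 2: A1 = 1/120; threaded value p + q = 121; w = 10; -9*(10)^3 - 1*(10)^1 + 4 = (-9000) + (-10) + (4) = -9006; answer -9006

-9006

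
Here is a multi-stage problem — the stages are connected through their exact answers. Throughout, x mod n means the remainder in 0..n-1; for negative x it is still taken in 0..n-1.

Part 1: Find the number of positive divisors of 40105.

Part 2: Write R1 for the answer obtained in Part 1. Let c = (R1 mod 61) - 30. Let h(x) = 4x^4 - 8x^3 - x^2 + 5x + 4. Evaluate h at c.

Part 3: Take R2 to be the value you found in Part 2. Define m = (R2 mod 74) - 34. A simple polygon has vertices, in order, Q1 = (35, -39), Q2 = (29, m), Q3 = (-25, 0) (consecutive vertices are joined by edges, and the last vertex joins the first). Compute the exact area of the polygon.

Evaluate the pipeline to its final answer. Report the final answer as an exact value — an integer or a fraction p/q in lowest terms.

1473

Part 1: 40105 = 5 * 13 * 617; number of divisors = (1+1) * (1+1) * (1+1) = 8; answer 8
Part 2: R1 = 8; c = -22; 4*(-22)^4 - 8*(-22)^3 - 1*(-22)^2 + 5*(-22)^1 + 4 = (937024) + (85184) + (-484) + (-110) + (4) = 1021618; answer 1021618
Part 3: R2 = 1021618; m = 14; cross terms: (35*14 - 29*-39)=1621, (29*0 - -25*14)=350, (-25*-39 - 35*0)=975; twice the area = |2946| = 2946; area = 1473; answer 1473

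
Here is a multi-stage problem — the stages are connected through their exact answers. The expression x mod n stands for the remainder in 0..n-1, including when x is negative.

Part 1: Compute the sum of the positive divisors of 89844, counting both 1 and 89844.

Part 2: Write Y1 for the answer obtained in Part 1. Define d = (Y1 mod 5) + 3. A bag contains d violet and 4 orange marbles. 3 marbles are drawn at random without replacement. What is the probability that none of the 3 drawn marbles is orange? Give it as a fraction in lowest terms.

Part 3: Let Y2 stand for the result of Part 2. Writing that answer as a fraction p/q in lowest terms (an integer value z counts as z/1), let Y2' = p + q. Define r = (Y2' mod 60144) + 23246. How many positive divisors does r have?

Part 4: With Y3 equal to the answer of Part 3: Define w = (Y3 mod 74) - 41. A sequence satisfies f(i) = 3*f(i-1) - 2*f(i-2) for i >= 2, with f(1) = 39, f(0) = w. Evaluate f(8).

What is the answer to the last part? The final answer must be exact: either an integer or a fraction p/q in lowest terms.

Part 1: 89844 = 2^2 * 3 * 7487; sigma = (1 + 2 + 4) * (1 + 3) * (1 + 7487) = 7 * 4 * 7488 = 209664; answer 209664
Part 2: Y1 = 209664; d = 7; total draws C(11,3) = 165; favorable C(7,3) = 35; P = 7/33; answer 7/33
Part 3: Y2 = 7/33; threaded value p + q = 40; r = 23286; 23286 = 2 * 3 * 3881; number of divisors = (1+1) * (1+1) * (1+1) = 8; answer 8
Part 4: Y3 = 8; w = -33; f(2) = 3*(39) - 2*(-33) = 183; iterating: f(2)=183, f(3)=471, f(4)=1047, f(5)=2199, f(6)=4503, f(7)=9111, f(8)=18327; answer 18327

18327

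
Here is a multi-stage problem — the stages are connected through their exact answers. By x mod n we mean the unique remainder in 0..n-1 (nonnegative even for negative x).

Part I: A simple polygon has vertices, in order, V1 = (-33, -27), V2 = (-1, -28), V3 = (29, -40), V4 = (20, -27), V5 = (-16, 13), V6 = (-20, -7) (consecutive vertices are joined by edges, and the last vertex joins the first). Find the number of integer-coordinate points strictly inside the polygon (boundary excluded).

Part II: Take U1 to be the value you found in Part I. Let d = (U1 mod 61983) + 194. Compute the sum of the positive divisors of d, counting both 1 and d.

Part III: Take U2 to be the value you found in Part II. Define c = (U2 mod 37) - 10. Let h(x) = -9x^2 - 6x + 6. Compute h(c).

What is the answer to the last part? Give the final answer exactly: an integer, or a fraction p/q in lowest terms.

Part I: cross terms: (-33*-28 - -1*-27)=897, (-1*-40 - 29*-28)=852, (29*-27 - 20*-40)=17, (20*13 - -16*-27)=-172, (-16*-7 - -20*13)=372, (-20*-27 - -33*-7)=309; twice the area = |2275| = 2275; area = 2275/2; boundary points = 1 + 6 + 1 + 4 + 4 + 1 = 17; strictly interior points = area - boundary/2 + 1 = 1130; answer 1130
Part II: U1 = 1130; d = 1324; 1324 = 2^2 * 331; sigma = (1 + 2 + 4) * (1 + 331) = 7 * 332 = 2324; answer 2324
Part III: U2 = 2324; c = 20; -9*(20)^2 - 6*(20)^1 + 6 = (-3600) + (-120) + (6) = -3714; answer -3714

-3714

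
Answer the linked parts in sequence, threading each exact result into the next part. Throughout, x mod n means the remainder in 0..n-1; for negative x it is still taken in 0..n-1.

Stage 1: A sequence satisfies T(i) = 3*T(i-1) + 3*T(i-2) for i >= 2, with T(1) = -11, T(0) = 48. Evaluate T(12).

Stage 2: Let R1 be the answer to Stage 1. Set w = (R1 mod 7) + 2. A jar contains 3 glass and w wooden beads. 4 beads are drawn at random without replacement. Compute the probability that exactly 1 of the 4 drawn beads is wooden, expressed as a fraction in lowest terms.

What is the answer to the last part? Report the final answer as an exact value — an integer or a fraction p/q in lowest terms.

2/5

Stage 1: T(2) = 3*(-11) + 3*(48) = 111; iterating: T(2)=111, T(3)=300, T(4)=1233, T(5)=4599, T(6)=17496, T(7)=66285, T(8)=251343, T(9)=952884, T(10)=3612681, T(11)=13696695, T(12)=51928128; answer 51928128
Stage 2: R1 = 51928128; w = 2; total draws C(5,4) = 5; favorable C(2,1)*C(3,3) = 2; P = 2/5; answer 2/5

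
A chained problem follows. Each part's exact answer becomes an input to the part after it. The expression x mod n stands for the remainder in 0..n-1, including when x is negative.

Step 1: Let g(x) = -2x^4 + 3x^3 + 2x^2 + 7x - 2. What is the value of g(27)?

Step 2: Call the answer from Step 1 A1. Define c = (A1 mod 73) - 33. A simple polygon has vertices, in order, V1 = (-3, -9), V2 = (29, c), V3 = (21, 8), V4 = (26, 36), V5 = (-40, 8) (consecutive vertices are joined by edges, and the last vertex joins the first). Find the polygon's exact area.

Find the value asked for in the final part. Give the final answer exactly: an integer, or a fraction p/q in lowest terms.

3169/2

Step 1: -2*(27)^4 + 3*(27)^3 + 2*(27)^2 + 7*(27)^1 - 2 = (-1062882) + (59049) + (1458) + (189) + (-2) = -1002188; answer -1002188
Step 2: A1 = -1002188; c = -4; cross terms: (-3*-4 - 29*-9)=273, (29*8 - 21*-4)=316, (21*36 - 26*8)=548, (26*8 - -40*36)=1648, (-40*-9 - -3*8)=384; twice the area = |3169| = 3169; area = 3169/2; answer 3169/2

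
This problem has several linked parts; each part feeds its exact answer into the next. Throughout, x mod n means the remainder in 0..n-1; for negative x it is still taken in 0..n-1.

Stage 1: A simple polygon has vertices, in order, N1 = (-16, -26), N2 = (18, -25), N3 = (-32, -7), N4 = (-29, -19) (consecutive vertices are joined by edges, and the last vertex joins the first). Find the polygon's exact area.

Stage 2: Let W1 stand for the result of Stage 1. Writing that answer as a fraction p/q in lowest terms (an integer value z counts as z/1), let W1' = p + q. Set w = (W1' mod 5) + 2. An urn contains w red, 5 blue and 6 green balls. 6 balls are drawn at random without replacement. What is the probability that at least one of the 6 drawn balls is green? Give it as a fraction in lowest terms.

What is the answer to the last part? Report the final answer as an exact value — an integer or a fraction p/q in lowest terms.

851/884

Stage 1: cross terms: (-16*-25 - 18*-26)=868, (18*-7 - -32*-25)=-926, (-32*-19 - -29*-7)=405, (-29*-26 - -16*-19)=450; twice the area = |797| = 797; area = 797/2; answer 797/2
Stage 2: W1 = 797/2; threaded value p + q = 799; w = 6; total draws C(17,6) = 12376; complement C(11,6) = 462; favorable 12376 - 462 = 11914; P = 851/884; answer 851/884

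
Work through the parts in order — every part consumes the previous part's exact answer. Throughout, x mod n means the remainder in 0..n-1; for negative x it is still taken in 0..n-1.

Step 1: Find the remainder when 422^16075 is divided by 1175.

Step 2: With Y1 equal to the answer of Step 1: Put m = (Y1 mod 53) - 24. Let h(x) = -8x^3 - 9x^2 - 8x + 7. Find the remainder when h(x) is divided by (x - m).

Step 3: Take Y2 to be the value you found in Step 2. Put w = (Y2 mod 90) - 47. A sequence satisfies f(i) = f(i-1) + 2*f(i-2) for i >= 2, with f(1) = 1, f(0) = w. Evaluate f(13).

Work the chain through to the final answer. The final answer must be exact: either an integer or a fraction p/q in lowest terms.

Step 1: squarings mod 1175: 422^1=422, 422^2=659, 422^4=706, 422^8=236, 422^16=471, 422^32=941, 422^64=706, 422^128=236, 422^256=471, 422^512=941, 422^1024=706, 422^2048=236, 422^4096=471, 422^8192=941; 422^16075 = 422^1 * 422^2 * 422^8 * 422^64 * 422^128 * 422^512 * 422^1024 * 422^2048 * 422^4096 * 422^8192 = 93 (mod 1175); answer 93
Step 2: Y1 = 93; m = 16; remainder = value at the root: -8*(16)^3 - 9*(16)^2 - 8*(16)^1 + 7 = (-32768) + (-2304) + (-128) + (7) = -35193; answer -35193
Step 3: Y2 = -35193; w = 40; f(2) = 1*(1) + 2*(40) = 81; iterating: f(2)=81, f(3)=83, f(4)=245, f(5)=411, f(6)=901, f(7)=1723, f(8)=3525, f(9)=6971, f(10)=14021, f(11)=27963, f(12)=56005, f(13)=111931; answer 111931

111931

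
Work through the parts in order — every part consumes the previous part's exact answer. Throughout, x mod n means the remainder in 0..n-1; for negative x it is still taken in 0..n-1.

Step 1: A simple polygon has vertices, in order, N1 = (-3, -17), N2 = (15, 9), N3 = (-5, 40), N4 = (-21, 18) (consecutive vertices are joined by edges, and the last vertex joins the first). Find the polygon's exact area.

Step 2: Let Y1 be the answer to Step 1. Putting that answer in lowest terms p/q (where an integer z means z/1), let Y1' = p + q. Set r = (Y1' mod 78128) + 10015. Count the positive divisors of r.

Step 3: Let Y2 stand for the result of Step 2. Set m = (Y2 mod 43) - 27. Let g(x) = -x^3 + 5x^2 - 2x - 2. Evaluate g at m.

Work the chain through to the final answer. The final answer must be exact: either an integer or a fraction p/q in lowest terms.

8700

Step 1: cross terms: (-3*9 - 15*-17)=228, (15*40 - -5*9)=645, (-5*18 - -21*40)=750, (-21*-17 - -3*18)=411; twice the area = |2034| = 2034; area = 1017; answer 1017
Step 2: Y1 = 1017; threaded value p + q = 1018; r = 11033; 11033 = 11 * 17 * 59; number of divisors = (1+1) * (1+1) * (1+1) = 8; answer 8
Step 3: Y2 = 8; m = -19; -1*(-19)^3 + 5*(-19)^2 - 2*(-19)^1 - 2 = (6859) + (1805) + (38) + (-2) = 8700; answer 8700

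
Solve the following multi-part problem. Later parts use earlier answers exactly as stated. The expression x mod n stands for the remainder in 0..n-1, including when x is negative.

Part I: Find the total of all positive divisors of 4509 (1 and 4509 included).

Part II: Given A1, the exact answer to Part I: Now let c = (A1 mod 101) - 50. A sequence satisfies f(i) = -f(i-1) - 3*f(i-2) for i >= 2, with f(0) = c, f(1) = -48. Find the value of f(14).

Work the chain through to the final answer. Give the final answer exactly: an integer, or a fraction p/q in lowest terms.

Part I: 4509 = 3^3 * 167; sigma = (1 + 3 + 9 + 27) * (1 + 167) = 40 * 168 = 6720; answer 6720
Part II: A1 = 6720; c = 4; f(2) = -1*(-48) - 3*(4) = 36; iterating: f(2)=36, f(3)=108, f(4)=-216, f(5)=-108, f(6)=756, f(7)=-432, f(8)=-1836, f(9)=3132, f(10)=2376, f(11)=-11772, f(12)=4644, f(13)=30672, f(14)=-44604; answer -44604

-44604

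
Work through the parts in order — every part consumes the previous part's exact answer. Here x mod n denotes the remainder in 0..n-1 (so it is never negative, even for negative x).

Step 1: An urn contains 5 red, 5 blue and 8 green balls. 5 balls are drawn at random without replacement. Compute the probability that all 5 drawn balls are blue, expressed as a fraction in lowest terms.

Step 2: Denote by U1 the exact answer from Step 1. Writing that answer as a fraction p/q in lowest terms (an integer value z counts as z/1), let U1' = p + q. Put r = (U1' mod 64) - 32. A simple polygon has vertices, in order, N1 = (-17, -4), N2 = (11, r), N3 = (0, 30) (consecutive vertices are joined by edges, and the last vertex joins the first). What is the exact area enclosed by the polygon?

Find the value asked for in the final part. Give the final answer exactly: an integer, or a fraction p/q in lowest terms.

Step 1: total draws C(18,5) = 8568; favorable C(5,5) = 1; P = 1/8568; answer 1/8568
Step 2: U1 = 1/8568; threaded value p + q = 8569; r = 25; cross terms: (-17*25 - 11*-4)=-381, (11*30 - 0*25)=330, (0*-4 - -17*30)=510; twice the area = |459| = 459; area = 459/2; answer 459/2

459/2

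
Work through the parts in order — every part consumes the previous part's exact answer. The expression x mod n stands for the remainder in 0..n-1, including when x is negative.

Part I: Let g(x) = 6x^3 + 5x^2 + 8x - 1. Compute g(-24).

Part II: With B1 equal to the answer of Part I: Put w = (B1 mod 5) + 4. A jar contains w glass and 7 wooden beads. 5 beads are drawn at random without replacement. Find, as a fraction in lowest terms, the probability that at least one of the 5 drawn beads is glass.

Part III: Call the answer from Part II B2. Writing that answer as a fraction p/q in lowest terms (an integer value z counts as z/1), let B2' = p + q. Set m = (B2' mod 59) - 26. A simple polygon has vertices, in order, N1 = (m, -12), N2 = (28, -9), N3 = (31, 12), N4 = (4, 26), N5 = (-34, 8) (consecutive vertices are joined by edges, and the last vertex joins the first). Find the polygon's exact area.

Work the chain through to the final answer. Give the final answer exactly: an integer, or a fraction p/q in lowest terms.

2829/2

Part I: 6*(-24)^3 + 5*(-24)^2 + 8*(-24)^1 - 1 = (-82944) + (2880) + (-192) + (-1) = -80257; answer -80257
Part II: B1 = -80257; w = 7; total draws C(14,5) = 2002; complement C(7,5) = 21; favorable 2002 - 21 = 1981; P = 283/286; answer 283/286
Part III: B2 = 283/286; threaded value p + q = 569; m = 12; cross terms: (12*-9 - 28*-12)=228, (28*12 - 31*-9)=615, (31*26 - 4*12)=758, (4*8 - -34*26)=916, (-34*-12 - 12*8)=312; twice the area = |2829| = 2829; area = 2829/2; answer 2829/2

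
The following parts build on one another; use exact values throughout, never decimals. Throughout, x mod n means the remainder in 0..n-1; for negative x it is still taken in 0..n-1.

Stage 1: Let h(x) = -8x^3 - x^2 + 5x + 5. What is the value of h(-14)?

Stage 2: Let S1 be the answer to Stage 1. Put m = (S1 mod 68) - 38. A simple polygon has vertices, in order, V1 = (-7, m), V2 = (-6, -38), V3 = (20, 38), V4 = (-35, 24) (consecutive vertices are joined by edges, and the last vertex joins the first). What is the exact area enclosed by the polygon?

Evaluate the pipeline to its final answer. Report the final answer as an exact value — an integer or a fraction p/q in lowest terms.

1935/2

Stage 1: -8*(-14)^3 - 1*(-14)^2 + 5*(-14)^1 + 5 = (21952) + (-196) + (-70) + (5) = 21691; answer 21691
Stage 2: S1 = 21691; m = 29; cross terms: (-7*-38 - -6*29)=440, (-6*38 - 20*-38)=532, (20*24 - -35*38)=1810, (-35*29 - -7*24)=-847; twice the area = |1935| = 1935; area = 1935/2; answer 1935/2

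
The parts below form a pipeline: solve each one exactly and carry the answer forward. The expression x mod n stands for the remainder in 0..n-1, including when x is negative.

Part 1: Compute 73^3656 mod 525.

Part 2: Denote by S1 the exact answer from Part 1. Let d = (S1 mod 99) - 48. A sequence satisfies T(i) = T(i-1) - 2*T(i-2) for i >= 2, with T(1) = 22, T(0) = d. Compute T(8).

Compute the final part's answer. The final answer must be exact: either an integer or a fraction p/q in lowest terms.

46

Part 1: squarings mod 525: 73^1=73, 73^2=79, 73^4=466, 73^8=331, 73^16=361, 73^32=121, 73^64=466, 73^128=331, 73^256=361, 73^512=121, 73^1024=466, 73^2048=331; 73^3656 = 73^8 * 73^64 * 73^512 * 73^1024 * 73^2048 = 436 (mod 525); answer 436
Part 2: S1 = 436; d = -8; T(2) = 1*(22) - 2*(-8) = 38; iterating: T(2)=38, T(3)=-6, T(4)=-82, T(5)=-70, T(6)=94, T(7)=234, T(8)=46; answer 46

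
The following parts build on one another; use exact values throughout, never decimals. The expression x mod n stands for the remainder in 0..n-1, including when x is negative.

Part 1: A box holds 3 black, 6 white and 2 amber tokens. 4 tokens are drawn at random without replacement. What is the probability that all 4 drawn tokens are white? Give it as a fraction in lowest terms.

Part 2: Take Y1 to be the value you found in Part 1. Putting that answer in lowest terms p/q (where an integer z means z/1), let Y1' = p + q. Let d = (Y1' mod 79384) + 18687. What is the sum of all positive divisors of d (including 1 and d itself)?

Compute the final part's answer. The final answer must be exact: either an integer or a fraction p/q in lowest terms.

Part 1: total draws C(11,4) = 330; favorable C(6,4) = 15; P = 1/22; answer 1/22
Part 2: Y1 = 1/22; threaded value p + q = 23; d = 18710; 18710 = 2 * 5 * 1871; sigma = (1 + 2) * (1 + 5) * (1 + 1871) = 3 * 6 * 1872 = 33696; answer 33696

33696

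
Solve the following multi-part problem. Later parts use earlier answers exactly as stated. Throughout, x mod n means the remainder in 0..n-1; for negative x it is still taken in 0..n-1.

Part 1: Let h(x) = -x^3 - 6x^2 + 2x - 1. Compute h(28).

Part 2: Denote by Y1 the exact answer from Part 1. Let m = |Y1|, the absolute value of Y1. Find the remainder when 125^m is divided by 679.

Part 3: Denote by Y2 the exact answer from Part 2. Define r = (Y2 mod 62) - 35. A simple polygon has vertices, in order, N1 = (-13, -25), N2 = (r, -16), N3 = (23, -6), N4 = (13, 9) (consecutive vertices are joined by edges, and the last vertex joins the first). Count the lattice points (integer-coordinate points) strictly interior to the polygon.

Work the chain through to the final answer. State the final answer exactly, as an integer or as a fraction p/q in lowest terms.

312

Part 1: -1*(28)^3 - 6*(28)^2 + 2*(28)^1 - 1 = (-21952) + (-4704) + (56) + (-1) = -26601; answer -26601
Part 2: Y1 = -26601; m = 26601; squarings mod 679: 125^1=125, 125^2=8, 125^4=64, 125^8=22, 125^16=484, 125^32=1, 125^64=1, 125^128=1, 125^256=1, 125^512=1, 125^1024=1, 125^2048=1, 125^4096=1, 125^8192=1, 125^16384=1; 125^26601 = 125^1 * 125^8 * 125^32 * 125^64 * 125^128 * 125^256 * 125^512 * 125^1024 * 125^8192 * 125^16384 = 34 (mod 679); answer 34
Part 3: Y2 = 34; r = -1; cross terms: (-13*-16 - -1*-25)=183, (-1*-6 - 23*-16)=374, (23*9 - 13*-6)=285, (13*-25 - -13*9)=-208; twice the area = |634| = 634; area = 317; boundary points = 3 + 2 + 5 + 2 = 12; strictly interior points = area - boundary/2 + 1 = 312; answer 312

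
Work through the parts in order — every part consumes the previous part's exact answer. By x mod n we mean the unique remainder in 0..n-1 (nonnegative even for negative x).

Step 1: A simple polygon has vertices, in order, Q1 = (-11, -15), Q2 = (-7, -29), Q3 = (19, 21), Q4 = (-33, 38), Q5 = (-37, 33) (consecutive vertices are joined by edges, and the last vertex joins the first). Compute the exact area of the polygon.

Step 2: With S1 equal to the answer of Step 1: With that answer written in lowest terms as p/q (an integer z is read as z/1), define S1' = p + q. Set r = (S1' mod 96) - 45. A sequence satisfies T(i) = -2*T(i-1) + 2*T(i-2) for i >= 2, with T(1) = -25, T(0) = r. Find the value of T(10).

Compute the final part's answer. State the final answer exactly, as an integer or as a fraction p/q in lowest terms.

Step 1: cross terms: (-11*-29 - -7*-15)=214, (-7*21 - 19*-29)=404, (19*38 - -33*21)=1415, (-33*33 - -37*38)=317, (-37*-15 - -11*33)=918; twice the area = |3268| = 3268; area = 1634; answer 1634
Step 2: S1 = 1634; threaded value p + q = 1635; r = -42; T(2) = -2*(-25) + 2*(-42) = -34; iterating: T(2)=-34, T(3)=18, T(4)=-104, T(5)=244, T(6)=-696, T(7)=1880, T(8)=-5152, T(9)=14064, T(10)=-38432; answer -38432

-38432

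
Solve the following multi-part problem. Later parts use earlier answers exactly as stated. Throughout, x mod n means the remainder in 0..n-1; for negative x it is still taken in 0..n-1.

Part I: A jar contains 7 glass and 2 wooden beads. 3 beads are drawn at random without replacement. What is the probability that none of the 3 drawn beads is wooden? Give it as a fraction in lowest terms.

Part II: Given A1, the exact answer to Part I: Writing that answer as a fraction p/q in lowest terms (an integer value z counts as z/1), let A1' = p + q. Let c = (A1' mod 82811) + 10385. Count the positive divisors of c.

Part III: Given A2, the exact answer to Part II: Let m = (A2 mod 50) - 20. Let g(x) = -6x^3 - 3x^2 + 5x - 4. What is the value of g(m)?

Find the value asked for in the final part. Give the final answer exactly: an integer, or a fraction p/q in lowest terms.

9872

Part I: total draws C(9,3) = 84; favorable C(7,3) = 35; P = 5/12; answer 5/12
Part II: A1 = 5/12; threaded value p + q = 17; c = 10402; 10402 = 2 * 7 * 743; number of divisors = (1+1) * (1+1) * (1+1) = 8; answer 8
Part III: A2 = 8; m = -12; -6*(-12)^3 - 3*(-12)^2 + 5*(-12)^1 - 4 = (10368) + (-432) + (-60) + (-4) = 9872; answer 9872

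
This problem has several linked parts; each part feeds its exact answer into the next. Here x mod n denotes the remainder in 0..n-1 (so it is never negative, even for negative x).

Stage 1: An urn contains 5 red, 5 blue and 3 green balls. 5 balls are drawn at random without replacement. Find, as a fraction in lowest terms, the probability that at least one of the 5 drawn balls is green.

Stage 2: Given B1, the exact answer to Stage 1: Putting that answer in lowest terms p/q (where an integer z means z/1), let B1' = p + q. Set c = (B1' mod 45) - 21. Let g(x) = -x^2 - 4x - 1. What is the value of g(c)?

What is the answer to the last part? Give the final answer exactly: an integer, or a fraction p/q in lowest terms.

Stage 1: total draws C(13,5) = 1287; complement C(10,5) = 252; favorable 1287 - 252 = 1035; P = 115/143; answer 115/143
Stage 2: B1 = 115/143; threaded value p + q = 258; c = 12; -1*(12)^2 - 4*(12)^1 - 1 = (-144) + (-48) + (-1) = -193; answer -193

-193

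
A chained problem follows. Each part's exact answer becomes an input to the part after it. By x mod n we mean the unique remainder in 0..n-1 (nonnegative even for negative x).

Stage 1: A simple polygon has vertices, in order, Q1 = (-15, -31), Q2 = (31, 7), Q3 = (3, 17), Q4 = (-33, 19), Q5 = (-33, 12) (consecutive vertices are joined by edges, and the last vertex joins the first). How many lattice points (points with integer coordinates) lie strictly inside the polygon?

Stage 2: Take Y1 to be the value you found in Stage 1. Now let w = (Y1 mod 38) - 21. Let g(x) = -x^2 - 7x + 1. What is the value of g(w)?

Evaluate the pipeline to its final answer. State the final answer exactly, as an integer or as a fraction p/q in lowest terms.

Stage 1: cross terms: (-15*7 - 31*-31)=856, (31*17 - 3*7)=506, (3*19 - -33*17)=618, (-33*12 - -33*19)=231, (-33*-31 - -15*12)=1203; twice the area = |3414| = 3414; area = 1707; boundary points = 2 + 2 + 2 + 7 + 1 = 14; strictly interior points = area - boundary/2 + 1 = 1701; answer 1701
Stage 2: Y1 = 1701; w = 8; -1*(8)^2 - 7*(8)^1 + 1 = (-64) + (-56) + (1) = -119; answer -119

-119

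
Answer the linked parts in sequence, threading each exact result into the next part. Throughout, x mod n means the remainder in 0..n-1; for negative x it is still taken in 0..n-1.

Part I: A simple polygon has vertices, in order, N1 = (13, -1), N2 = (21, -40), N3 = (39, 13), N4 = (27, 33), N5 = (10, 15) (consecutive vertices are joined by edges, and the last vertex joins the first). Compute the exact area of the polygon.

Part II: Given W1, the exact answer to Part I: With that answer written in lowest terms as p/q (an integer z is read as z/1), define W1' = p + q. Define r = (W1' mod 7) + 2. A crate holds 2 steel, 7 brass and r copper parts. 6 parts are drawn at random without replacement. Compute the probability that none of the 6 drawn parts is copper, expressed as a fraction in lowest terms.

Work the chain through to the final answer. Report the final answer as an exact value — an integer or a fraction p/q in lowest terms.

Part I: cross terms: (13*-40 - 21*-1)=-499, (21*13 - 39*-40)=1833, (39*33 - 27*13)=936, (27*15 - 10*33)=75, (10*-1 - 13*15)=-205; twice the area = |2140| = 2140; area = 1070; answer 1070
Part II: W1 = 1070; threaded value p + q = 1071; r = 2; total draws C(11,6) = 462; favorable C(9,6) = 84; P = 2/11; answer 2/11

2/11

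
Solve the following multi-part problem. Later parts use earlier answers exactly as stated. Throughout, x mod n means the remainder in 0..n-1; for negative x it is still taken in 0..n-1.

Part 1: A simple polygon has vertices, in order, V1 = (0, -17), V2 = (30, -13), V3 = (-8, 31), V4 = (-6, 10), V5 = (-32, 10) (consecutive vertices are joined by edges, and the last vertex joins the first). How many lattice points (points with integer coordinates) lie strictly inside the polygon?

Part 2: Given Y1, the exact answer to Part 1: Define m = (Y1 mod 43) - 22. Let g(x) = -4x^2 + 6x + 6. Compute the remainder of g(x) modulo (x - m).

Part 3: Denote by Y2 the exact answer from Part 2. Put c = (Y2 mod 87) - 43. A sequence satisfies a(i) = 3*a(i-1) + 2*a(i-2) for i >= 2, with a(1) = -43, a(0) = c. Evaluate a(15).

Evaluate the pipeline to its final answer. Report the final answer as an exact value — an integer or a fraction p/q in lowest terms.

Part 1: cross terms: (0*-13 - 30*-17)=510, (30*31 - -8*-13)=826, (-8*10 - -6*31)=106, (-6*10 - -32*10)=260, (-32*-17 - 0*10)=544; twice the area = |2246| = 2246; area = 1123; boundary points = 2 + 2 + 1 + 26 + 1 = 32; strictly interior points = area - boundary/2 + 1 = 1108; answer 1108
Part 2: Y1 = 1108; m = 11; remainder = value at the root: -4*(11)^2 + 6*(11)^1 + 6 = (-484) + (66) + (6) = -412; answer -412
Part 3: Y2 = -412; c = -20; a(2) = 3*(-43) + 2*(-20) = -169; iterating: a(2)=-169, a(3)=-593, a(4)=-2117, a(5)=-7537, a(6)=-26845, a(7)=-95609, a(8)=-340517, a(9)=-1212769, a(10)=-4319341, a(11)=-15383561, a(12)=-54789365, a(13)=-195135217, a(14)=-694984381, a(15)=-2475223577; answer -2475223577

-2475223577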